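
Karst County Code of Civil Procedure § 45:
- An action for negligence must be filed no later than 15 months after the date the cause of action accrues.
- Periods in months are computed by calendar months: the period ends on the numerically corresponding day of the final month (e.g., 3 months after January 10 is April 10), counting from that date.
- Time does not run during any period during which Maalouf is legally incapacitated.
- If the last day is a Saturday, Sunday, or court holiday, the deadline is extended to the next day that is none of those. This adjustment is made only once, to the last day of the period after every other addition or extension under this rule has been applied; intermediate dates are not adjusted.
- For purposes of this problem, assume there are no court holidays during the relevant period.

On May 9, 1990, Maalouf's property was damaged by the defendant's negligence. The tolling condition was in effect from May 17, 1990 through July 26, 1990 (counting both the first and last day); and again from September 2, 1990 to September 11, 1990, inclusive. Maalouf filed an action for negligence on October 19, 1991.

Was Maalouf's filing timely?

Yes

15 months after May 9, 1990 is August 9, 1991.
From May 17, 1990 through July 26, 1990 inclusive is 71 days; tolling adds 71 days: August 9, 1991 + 71 days = October 19, 1991.
From September 2, 1990 through September 11, 1990 inclusive is 10 days; tolling adds 10 days: October 19, 1991 + 10 days = October 29, 1991.
October 29, 1991 is a Tuesday and not a court holiday, so no extension applies.
The deadline is October 29, 1991; the filing on October 19, 1991 is on or before that date.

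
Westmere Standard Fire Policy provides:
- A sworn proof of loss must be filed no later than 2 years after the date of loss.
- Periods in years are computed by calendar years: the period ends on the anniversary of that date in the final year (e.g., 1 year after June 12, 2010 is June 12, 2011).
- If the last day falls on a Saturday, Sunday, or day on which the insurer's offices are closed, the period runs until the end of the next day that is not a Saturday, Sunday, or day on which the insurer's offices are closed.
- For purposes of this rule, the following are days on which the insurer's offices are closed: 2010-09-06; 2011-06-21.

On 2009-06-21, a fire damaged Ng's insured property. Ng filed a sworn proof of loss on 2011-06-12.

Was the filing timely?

2 years after 2009-06-21 is June 21, 2011.
June 21, 2011 is a listed holiday. The next qualifying day is June 22, 2011.
The deadline is June 22, 2011; the filing on June 12, 2011 is on or before that date.

Yes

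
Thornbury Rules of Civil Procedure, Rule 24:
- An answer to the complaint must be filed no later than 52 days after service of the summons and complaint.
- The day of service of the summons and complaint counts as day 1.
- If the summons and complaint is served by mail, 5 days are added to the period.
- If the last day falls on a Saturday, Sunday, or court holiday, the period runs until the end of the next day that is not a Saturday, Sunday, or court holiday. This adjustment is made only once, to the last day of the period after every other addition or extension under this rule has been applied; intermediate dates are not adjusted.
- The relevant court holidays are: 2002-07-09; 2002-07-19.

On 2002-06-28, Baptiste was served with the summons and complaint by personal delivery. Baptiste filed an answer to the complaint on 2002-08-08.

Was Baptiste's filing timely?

Yes

Counting 2002-06-28 as day 1, day 52 is August 18, 2002.
Service was not by mail, so no mail extension applies.
August 18, 2002 is Sunday. The next qualifying day is August 19, 2002.
The deadline is August 19, 2002; the filing on August 8, 2002 is on or before that date.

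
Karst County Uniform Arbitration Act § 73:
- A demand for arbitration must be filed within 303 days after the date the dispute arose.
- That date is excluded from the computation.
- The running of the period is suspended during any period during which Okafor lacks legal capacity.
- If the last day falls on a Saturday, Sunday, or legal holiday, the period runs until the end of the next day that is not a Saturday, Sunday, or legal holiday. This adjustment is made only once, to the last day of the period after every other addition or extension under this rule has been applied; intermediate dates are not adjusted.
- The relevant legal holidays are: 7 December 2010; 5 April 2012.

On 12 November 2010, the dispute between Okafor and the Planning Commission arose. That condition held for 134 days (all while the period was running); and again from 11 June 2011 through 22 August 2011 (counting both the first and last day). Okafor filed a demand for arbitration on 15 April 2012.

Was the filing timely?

303 days after 12 November 2010 is September 11, 2011.
Tolling adds 134 days: September 11, 2011 + 134 days = January 23, 2012.
From June 11, 2011 through August 22, 2011 inclusive is 73 days; tolling adds 73 days: January 23, 2012 + 73 days = April 5, 2012.
April 5, 2012 is a listed holiday. The next qualifying day is April 6, 2012.
The deadline is April 6, 2012; the filing on April 15, 2012 is after that date.

No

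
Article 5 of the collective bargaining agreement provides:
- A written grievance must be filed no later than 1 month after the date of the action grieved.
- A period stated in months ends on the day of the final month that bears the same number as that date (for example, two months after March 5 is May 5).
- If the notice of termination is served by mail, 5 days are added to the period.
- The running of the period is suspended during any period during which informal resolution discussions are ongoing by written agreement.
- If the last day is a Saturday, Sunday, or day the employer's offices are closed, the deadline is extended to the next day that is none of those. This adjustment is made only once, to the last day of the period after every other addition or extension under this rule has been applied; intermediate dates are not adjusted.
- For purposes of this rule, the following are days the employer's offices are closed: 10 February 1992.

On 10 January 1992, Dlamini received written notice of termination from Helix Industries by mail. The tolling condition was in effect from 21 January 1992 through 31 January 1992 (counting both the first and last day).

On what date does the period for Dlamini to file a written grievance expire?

February 26, 1992

1 month after 10 January 1992 is February 10, 1992.
Service was by mail, adding 5 days: February 10, 1992 + 5 days = February 15, 1992.
From January 21, 1992 through January 31, 1992 inclusive is 11 days; tolling adds 11 days: February 15, 1992 + 11 days = February 26, 1992.
February 26, 1992 is a Wednesday and not a day the employer's offices are closed, so no extension applies.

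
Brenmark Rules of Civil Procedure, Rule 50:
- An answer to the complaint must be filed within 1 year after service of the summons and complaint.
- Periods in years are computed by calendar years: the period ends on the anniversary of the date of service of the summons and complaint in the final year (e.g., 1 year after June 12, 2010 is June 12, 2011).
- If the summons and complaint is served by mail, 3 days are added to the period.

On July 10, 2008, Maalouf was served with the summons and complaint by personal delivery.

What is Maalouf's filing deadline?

July 10, 2009

1 year after July 10, 2008 is July 10, 2009.
Service was not by mail, so no mail extension applies.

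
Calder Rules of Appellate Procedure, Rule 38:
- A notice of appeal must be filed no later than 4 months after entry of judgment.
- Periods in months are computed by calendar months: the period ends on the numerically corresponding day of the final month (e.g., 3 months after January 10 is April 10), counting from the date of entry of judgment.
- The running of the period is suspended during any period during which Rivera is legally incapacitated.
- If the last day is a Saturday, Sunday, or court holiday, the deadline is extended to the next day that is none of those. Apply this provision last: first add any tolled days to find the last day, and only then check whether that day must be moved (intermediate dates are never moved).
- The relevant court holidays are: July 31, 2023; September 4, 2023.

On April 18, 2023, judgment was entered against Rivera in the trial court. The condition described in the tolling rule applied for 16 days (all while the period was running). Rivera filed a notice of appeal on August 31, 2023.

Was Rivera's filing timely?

4 months after April 18, 2023 is August 18, 2023.
Tolling adds 16 days: August 18, 2023 + 16 days = September 3, 2023.
September 3, 2023 is Sunday; September 4, 2023 is a listed holiday. The next qualifying day is September 5, 2023.
The deadline is September 5, 2023; the filing on August 31, 2023 is on or before that date.

Yes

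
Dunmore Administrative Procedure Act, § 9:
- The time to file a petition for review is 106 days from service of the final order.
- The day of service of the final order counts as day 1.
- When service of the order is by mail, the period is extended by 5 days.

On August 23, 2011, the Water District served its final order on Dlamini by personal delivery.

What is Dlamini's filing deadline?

December 6, 2011

Counting August 23, 2011 as day 1, day 106 is December 6, 2011.
Service was not by mail, so no mail extension applies.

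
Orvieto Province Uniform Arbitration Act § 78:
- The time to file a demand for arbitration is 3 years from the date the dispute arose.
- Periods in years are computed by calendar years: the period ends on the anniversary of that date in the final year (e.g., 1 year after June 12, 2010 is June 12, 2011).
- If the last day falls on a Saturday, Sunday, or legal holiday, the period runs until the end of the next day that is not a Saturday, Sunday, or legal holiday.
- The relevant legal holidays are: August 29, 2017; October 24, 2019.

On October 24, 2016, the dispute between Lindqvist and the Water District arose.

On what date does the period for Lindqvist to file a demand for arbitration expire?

October 25, 2019

3 years after October 24, 2016 is October 24, 2019.
October 24, 2019 is a listed holiday. The next qualifying day is October 25, 2019.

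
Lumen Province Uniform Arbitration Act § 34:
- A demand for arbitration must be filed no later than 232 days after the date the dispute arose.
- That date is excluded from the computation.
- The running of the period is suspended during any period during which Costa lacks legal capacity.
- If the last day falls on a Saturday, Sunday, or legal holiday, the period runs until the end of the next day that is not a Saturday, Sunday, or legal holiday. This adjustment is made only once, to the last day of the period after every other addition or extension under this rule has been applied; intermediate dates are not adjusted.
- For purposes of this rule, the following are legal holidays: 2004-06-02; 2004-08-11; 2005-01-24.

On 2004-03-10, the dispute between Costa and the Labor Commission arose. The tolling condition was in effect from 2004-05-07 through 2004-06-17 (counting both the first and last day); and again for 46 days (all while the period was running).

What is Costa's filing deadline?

January 25, 2005

232 days after 2004-03-10 is October 28, 2004.
From May 7, 2004 through June 17, 2004 inclusive is 42 days; tolling adds 42 days: October 28, 2004 + 42 days = December 9, 2004.
Tolling adds 46 days: December 9, 2004 + 46 days = January 24, 2005.
January 24, 2005 is a listed holiday. The next qualifying day is January 25, 2005.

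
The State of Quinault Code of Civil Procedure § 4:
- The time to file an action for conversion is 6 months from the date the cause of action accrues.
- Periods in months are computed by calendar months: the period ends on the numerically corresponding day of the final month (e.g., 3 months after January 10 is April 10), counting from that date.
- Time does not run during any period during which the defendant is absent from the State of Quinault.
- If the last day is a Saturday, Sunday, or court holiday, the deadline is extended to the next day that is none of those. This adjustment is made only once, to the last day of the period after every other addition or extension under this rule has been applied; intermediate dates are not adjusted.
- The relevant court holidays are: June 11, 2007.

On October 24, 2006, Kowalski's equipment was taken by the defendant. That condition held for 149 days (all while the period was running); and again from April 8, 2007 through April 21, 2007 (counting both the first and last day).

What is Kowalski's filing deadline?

6 months after October 24, 2006 is April 24, 2007.
Tolling adds 149 days: April 24, 2007 + 149 days = September 20, 2007.
From April 8, 2007 through April 21, 2007 inclusive is 14 days; tolling adds 14 days: September 20, 2007 + 14 days = October 4, 2007.
October 4, 2007 is a Thursday and not a court holiday, so no extension applies.

October 4, 2007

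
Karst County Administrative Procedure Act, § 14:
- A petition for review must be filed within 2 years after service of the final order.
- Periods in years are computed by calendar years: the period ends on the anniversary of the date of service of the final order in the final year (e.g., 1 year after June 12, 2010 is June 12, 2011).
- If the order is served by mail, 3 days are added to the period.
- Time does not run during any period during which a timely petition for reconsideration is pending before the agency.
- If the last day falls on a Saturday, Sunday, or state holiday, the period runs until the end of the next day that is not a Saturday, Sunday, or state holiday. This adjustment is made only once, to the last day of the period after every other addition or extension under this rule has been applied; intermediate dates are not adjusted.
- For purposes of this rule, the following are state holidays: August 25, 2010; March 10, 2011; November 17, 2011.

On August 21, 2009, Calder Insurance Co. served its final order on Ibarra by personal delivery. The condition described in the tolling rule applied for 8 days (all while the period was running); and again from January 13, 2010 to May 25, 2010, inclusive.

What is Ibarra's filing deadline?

2 years after August 21, 2009 is August 21, 2011.
Service was not by mail, so no mail extension applies.
Tolling adds 8 days: August 21, 2011 + 8 days = August 29, 2011.
From January 13, 2010 through May 25, 2010 inclusive is 133 days; tolling adds 133 days: August 29, 2011 + 133 days = January 9, 2012.
January 9, 2012 is a Monday and not a state holiday, so no extension applies.

January 9, 2012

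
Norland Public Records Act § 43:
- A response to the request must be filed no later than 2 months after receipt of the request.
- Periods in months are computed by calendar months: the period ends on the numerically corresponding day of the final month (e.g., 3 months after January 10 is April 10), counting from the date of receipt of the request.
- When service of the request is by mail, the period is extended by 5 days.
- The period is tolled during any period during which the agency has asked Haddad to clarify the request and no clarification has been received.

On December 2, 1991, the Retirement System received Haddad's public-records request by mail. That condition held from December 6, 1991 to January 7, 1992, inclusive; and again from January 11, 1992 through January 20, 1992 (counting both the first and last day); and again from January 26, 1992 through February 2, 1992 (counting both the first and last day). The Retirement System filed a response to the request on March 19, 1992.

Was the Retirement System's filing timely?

Yes

2 months after December 2, 1991 is February 2, 1992.
Service was by mail, adding 5 days: February 2, 1992 + 5 days = February 7, 1992.
From December 6, 1991 through January 7, 1992 inclusive is 33 days; tolling adds 33 days: February 7, 1992 + 33 days = March 11, 1992.
From January 11, 1992 through January 20, 1992 inclusive is 10 days; tolling adds 10 days: March 11, 1992 + 10 days = March 21, 1992.
From January 26, 1992 through February 2, 1992 inclusive is 8 days; tolling adds 8 days: March 21, 1992 + 8 days = March 29, 1992.
The deadline is March 29, 1992; the filing on March 19, 1992 is on or before that date.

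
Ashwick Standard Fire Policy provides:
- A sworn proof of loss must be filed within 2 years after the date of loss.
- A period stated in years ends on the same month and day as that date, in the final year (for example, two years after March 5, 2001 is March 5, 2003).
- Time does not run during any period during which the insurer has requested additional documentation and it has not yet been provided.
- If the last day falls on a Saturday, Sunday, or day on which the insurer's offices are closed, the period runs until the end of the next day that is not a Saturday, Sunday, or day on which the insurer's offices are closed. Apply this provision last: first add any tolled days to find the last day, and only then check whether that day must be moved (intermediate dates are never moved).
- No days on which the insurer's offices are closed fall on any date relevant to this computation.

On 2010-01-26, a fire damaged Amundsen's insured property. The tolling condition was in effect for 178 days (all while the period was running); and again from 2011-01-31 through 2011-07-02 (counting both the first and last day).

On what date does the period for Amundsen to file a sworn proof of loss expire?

December 24, 2012

2 years after 2010-01-26 is January 26, 2012.
Tolling adds 178 days: January 26, 2012 + 178 days = July 22, 2012.
From January 31, 2011 through July 2, 2011 inclusive is 153 days; tolling adds 153 days: July 22, 2012 + 153 days = December 22, 2012.
December 22, 2012 is Saturday; December 23, 2012 is Sunday. The next qualifying day is December 24, 2012.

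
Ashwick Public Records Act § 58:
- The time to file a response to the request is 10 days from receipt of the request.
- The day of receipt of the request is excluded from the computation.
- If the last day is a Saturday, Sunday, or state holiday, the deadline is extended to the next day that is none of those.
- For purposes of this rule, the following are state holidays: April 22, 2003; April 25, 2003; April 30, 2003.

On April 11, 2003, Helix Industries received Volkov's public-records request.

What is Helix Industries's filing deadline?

10 days after April 11, 2003 is April 21, 2003.
April 21, 2003 is a Monday and not a state holiday, so no extension applies.

April 21, 2003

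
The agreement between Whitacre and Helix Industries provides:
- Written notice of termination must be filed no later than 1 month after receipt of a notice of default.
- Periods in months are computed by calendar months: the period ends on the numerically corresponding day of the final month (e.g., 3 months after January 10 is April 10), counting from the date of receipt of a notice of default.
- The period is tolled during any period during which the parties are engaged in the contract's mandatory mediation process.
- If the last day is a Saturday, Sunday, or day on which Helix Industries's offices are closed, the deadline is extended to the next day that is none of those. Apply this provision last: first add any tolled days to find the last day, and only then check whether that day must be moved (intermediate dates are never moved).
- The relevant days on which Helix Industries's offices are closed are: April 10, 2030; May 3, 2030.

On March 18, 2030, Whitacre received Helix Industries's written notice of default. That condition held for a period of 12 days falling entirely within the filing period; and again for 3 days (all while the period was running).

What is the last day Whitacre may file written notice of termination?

1 month after March 18, 2030 is April 18, 2030.
Tolling adds 12 days: April 18, 2030 + 12 days = April 30, 2030.
Tolling adds 3 days: April 30, 2030 + 3 days = May 3, 2030.
May 3, 2030 is a listed holiday; May 4, 2030 is Saturday; May 5, 2030 is Sunday. The next qualifying day is May 6, 2030.

May 6, 2030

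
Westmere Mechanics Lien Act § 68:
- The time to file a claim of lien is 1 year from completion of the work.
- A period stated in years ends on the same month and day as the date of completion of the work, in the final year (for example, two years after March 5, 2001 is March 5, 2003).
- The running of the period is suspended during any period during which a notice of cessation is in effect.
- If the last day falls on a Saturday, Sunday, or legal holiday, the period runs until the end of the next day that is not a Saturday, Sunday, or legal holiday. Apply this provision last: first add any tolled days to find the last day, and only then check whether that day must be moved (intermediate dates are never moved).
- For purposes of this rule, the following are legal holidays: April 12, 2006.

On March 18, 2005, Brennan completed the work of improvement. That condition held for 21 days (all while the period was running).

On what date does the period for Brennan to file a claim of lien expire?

1 year after March 18, 2005 is March 18, 2006.
Tolling adds 21 days: March 18, 2006 + 21 days = April 8, 2006.
April 8, 2006 is Saturday; April 9, 2006 is Sunday. The next qualifying day is April 10, 2006.

April 10, 2006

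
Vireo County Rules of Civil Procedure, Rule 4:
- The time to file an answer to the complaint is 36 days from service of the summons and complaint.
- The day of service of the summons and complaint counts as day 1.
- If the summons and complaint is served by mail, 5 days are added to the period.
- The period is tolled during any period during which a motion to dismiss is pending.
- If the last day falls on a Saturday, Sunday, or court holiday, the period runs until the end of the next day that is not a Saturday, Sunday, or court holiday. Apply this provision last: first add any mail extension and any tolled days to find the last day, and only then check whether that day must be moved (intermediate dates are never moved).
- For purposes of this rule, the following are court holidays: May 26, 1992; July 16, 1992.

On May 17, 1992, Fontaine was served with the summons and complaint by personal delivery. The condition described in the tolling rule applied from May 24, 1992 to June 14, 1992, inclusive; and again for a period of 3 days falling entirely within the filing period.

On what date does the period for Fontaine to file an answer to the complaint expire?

July 17, 1992

Counting May 17, 1992 as day 1, day 36 is June 21, 1992.
Service was not by mail, so no mail extension applies.
From May 24, 1992 through June 14, 1992 inclusive is 22 days; tolling adds 22 days: June 21, 1992 + 22 days = July 13, 1992.
Tolling adds 3 days: July 13, 1992 + 3 days = July 16, 1992.
July 16, 1992 is a listed holiday. The next qualifying day is July 17, 1992.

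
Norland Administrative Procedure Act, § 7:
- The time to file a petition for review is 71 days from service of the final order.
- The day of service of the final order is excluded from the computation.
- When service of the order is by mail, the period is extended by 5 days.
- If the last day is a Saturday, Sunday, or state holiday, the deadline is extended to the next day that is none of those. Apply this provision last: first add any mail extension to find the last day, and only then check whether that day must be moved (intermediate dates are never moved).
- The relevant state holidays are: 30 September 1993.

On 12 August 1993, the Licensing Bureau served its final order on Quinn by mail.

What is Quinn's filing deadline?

October 27, 1993

71 days after 12 August 1993 is October 22, 1993.
Service was by mail, adding 5 days: October 22, 1993 + 5 days = October 27, 1993.
October 27, 1993 is a Wednesday and not a state holiday, so no extension applies.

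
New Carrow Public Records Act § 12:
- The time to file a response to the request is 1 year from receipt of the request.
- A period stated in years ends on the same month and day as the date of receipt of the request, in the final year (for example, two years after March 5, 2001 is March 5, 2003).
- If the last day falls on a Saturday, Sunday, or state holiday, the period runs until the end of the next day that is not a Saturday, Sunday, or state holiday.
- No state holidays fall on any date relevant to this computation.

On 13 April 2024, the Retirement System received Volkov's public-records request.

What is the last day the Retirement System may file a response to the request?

April 14, 2025

1 year after 13 April 2024 is April 13, 2025.
April 13, 2025 is Sunday. The next qualifying day is April 14, 2025.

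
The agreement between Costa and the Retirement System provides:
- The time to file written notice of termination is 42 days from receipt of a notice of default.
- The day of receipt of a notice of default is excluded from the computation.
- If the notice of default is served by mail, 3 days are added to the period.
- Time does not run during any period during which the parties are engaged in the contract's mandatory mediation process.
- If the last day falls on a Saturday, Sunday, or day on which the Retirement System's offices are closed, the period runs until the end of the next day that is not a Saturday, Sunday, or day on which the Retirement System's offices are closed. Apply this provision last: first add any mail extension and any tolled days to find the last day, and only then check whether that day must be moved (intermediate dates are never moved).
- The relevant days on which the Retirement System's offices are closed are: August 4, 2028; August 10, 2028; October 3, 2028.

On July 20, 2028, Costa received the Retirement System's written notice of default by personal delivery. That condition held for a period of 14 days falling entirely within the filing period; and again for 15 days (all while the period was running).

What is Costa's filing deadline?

42 days after July 20, 2028 is August 31, 2028.
Service was not by mail, so no mail extension applies.
Tolling adds 14 days: August 31, 2028 + 14 days = September 14, 2028.
Tolling adds 15 days: September 14, 2028 + 15 days = September 29, 2028.
September 29, 2028 is a Friday and not a day on which the Retirement System's offices are closed, so no extension applies.

September 29, 2028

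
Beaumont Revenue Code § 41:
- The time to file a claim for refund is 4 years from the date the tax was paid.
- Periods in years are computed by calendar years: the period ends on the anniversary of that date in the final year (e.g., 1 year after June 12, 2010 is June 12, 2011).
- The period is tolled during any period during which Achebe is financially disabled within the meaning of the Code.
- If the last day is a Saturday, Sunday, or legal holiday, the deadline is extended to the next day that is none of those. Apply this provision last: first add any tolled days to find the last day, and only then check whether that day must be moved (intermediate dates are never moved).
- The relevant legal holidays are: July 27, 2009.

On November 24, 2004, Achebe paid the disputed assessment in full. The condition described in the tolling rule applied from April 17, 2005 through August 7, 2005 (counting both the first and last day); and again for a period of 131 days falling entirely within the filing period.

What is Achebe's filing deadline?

4 years after November 24, 2004 is November 24, 2008.
From April 17, 2005 through August 7, 2005 inclusive is 113 days; tolling adds 113 days: November 24, 2008 + 113 days = March 17, 2009.
Tolling adds 131 days: March 17, 2009 + 131 days = July 26, 2009.
July 26, 2009 is Sunday; July 27, 2009 is a listed holiday. The next qualifying day is July 28, 2009.

July 28, 2009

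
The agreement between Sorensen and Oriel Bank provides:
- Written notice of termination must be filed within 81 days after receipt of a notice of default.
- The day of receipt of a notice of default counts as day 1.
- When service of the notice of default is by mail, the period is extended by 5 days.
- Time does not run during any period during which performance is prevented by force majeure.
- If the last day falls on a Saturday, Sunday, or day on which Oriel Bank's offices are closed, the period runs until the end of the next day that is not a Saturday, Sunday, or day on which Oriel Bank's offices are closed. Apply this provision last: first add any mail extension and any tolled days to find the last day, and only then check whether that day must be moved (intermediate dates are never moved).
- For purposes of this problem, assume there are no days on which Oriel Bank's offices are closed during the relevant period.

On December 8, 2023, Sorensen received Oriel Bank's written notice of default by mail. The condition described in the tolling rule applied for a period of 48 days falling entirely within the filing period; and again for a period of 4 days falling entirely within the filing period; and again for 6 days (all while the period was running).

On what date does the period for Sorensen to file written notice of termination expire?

April 29, 2024

Counting December 8, 2023 as day 1, day 81 is February 26, 2024.
Service was by mail, adding 5 days: February 26, 2024 + 5 days = March 2, 2024.
Tolling adds 48 days: March 2, 2024 + 48 days = April 19, 2024.
Tolling adds 4 days: April 19, 2024 + 4 days = April 23, 2024.
Tolling adds 6 days: April 23, 2024 + 6 days = April 29, 2024.
April 29, 2024 is a Monday and not a day on which Oriel Bank's offices are closed, so no extension applies.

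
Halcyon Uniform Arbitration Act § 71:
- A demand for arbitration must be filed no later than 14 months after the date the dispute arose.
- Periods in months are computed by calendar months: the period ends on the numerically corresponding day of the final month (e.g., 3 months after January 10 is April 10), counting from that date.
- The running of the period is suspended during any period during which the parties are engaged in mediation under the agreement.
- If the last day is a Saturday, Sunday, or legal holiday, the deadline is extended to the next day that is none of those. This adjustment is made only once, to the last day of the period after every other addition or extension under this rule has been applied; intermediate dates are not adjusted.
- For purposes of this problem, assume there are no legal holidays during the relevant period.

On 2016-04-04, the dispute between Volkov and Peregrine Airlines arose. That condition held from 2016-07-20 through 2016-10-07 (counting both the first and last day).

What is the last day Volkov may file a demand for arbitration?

August 23, 2017

14 months after 2016-04-04 is June 4, 2017.
From July 20, 2016 through October 7, 2016 inclusive is 80 days; tolling adds 80 days: June 4, 2017 + 80 days = August 23, 2017.
August 23, 2017 is a Wednesday and not a legal holiday, so no extension applies.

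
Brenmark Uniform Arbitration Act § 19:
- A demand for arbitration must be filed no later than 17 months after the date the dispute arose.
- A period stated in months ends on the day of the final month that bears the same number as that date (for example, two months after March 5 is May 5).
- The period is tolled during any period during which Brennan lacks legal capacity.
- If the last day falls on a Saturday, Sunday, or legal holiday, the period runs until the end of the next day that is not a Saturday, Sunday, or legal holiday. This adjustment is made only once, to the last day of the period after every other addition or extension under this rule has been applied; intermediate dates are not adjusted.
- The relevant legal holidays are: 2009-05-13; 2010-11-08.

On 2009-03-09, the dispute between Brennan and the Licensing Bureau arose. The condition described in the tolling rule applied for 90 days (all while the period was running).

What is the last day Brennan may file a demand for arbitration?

17 months after 2009-03-09 is August 9, 2010.
Tolling adds 90 days: August 9, 2010 + 90 days = November 7, 2010.
November 7, 2010 is Sunday; November 8, 2010 is a listed holiday. The next qualifying day is November 9, 2010.

November 9, 2010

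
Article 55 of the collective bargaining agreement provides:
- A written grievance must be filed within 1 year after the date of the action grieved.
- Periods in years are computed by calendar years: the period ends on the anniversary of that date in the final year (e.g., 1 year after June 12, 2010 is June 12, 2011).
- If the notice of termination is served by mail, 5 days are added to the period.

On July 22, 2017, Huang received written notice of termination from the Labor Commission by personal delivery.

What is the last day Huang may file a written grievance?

July 22, 2018

1 year after July 22, 2017 is July 22, 2018.
Service was not by mail, so no mail extension applies.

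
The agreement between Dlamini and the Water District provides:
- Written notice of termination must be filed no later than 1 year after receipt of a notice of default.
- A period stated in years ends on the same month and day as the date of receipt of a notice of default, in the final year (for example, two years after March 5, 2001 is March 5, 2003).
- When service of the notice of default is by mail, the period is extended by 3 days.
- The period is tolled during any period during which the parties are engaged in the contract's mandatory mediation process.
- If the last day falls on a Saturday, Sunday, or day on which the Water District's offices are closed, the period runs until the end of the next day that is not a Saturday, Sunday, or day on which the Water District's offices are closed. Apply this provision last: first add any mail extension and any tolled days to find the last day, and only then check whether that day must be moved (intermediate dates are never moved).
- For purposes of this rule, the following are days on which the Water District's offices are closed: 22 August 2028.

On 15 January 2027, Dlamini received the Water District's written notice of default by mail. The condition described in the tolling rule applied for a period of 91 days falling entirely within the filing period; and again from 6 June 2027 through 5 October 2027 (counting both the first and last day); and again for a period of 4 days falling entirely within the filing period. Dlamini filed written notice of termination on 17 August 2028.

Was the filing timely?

1 year after 15 January 2027 is January 15, 2028.
Service was by mail, adding 3 days: January 15, 2028 + 3 days = January 18, 2028.
Tolling adds 91 days: January 18, 2028 + 91 days = April 18, 2028.
From June 6, 2027 through October 5, 2027 inclusive is 122 days; tolling adds 122 days: April 18, 2028 + 122 days = August 18, 2028.
Tolling adds 4 days: August 18, 2028 + 4 days = August 22, 2028.
August 22, 2028 is a listed holiday. The next qualifying day is August 23, 2028.
The deadline is August 23, 2028; the filing on August 17, 2028 is on or before that date.

Yes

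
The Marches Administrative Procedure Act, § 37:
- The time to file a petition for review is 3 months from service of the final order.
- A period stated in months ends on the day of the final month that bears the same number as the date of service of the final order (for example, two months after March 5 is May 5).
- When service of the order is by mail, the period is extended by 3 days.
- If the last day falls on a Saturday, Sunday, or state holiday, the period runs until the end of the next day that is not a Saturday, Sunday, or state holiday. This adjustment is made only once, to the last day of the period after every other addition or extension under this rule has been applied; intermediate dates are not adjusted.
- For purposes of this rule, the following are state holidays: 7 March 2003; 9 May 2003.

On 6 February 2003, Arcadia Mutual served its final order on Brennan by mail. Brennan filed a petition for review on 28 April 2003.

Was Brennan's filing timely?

Yes

3 months after 6 February 2003 is May 6, 2003.
Service was by mail, adding 3 days: May 6, 2003 + 3 days = May 9, 2003.
May 9, 2003 is a listed holiday; May 10, 2003 is Saturday; May 11, 2003 is Sunday. The next qualifying day is May 12, 2003.
The deadline is May 12, 2003; the filing on April 28, 2003 is on or before that date.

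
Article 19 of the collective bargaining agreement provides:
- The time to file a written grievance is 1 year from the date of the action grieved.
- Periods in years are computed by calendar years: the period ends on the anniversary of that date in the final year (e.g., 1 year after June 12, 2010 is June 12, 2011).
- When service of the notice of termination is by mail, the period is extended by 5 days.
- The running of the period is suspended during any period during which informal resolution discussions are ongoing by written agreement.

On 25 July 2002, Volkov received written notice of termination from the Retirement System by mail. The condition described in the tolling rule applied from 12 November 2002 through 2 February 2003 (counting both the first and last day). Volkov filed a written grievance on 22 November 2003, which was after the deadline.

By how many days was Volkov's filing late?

1 year after 25 July 2002 is July 25, 2003.
Service was by mail, adding 5 days: July 25, 2003 + 5 days = July 30, 2003.
From November 12, 2002 through February 2, 2003 inclusive is 83 days; tolling adds 83 days: July 30, 2003 + 83 days = October 21, 2003.
The deadline is October 21, 2003; from October 21, 2003 to November 22, 2003 is 32 days.

32 days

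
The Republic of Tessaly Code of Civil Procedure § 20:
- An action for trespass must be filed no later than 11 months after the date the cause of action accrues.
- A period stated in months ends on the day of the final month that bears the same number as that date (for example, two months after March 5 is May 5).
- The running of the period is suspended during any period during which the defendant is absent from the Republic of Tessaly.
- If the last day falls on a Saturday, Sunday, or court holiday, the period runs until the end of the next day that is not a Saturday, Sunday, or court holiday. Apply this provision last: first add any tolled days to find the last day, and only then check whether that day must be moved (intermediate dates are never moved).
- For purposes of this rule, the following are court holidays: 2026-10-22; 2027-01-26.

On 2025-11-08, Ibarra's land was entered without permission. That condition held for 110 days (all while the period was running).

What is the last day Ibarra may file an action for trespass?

January 27, 2027

11 months after 2025-11-08 is October 8, 2026.
Tolling adds 110 days: October 8, 2026 + 110 days = January 26, 2027.
January 26, 2027 is a listed holiday. The next qualifying day is January 27, 2027.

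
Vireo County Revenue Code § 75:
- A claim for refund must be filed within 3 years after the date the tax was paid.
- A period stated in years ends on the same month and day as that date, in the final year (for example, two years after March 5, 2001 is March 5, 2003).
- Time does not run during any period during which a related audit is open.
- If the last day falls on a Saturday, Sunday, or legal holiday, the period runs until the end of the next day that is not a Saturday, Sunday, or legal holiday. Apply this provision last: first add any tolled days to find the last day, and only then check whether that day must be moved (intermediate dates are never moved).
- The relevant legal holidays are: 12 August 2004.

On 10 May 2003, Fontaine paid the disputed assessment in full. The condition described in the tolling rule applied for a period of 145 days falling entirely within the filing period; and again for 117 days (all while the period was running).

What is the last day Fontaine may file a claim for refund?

3 years after 10 May 2003 is May 10, 2006.
Tolling adds 145 days: May 10, 2006 + 145 days = October 2, 2006.
Tolling adds 117 days: October 2, 2006 + 117 days = January 27, 2007.
January 27, 2007 is Saturday; January 28, 2007 is Sunday. The next qualifying day is January 29, 2007.

January 29, 2007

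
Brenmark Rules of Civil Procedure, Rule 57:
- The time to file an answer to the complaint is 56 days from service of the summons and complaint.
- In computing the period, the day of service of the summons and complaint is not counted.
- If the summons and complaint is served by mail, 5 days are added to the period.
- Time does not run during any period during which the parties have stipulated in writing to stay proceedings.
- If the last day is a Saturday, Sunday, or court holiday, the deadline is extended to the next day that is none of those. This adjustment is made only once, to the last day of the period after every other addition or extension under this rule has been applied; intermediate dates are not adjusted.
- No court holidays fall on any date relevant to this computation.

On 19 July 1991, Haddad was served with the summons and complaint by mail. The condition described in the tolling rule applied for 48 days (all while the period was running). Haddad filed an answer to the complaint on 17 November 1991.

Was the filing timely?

56 days after 19 July 1991 is September 13, 1991.
Service was by mail, adding 5 days: September 13, 1991 + 5 days = September 18, 1991.
Tolling adds 48 days: September 18, 1991 + 48 days = November 5, 1991.
November 5, 1991 is a Tuesday and not a court holiday, so no extension applies.
The deadline is November 5, 1991; the filing on November 17, 1991 is after that date.

No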